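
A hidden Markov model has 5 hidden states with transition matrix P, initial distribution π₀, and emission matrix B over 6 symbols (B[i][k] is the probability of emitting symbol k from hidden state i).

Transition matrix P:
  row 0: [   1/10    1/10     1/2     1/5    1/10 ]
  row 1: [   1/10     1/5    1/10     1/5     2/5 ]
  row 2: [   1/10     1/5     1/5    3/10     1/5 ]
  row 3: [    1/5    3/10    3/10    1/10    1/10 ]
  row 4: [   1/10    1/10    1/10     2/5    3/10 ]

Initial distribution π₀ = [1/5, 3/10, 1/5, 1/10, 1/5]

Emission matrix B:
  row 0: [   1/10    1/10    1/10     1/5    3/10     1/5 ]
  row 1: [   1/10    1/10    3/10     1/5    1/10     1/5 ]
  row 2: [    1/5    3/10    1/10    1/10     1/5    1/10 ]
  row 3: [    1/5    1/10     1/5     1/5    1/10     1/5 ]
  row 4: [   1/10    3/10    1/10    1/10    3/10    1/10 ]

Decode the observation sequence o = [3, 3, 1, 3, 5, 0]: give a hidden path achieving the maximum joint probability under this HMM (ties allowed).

path = [1, 1, 4, 3, 0, 2]

t=0: δ = [4.000e-02, 6.000e-02, 2.000e-02, 2.000e-02, 2.000e-02]  (obs o_0=3)
t=1: δ = [1.200e-03, 2.400e-03, 2.000e-03, 2.400e-03, 2.400e-03]  ψ = [1, 1, 0, 1, 1]  (obs o_1=3)
t=2: δ = [4.800e-05, 7.200e-05, 2.160e-04, 9.600e-05, 2.880e-04]  ψ = [3, 3, 3, 4, 1]  (obs o_2=1)
t=3: δ = [5.760e-06, 8.640e-06, 4.320e-06, 2.304e-05, 8.640e-06]  ψ = [4, 2, 2, 4, 4]  (obs o_3=3)
t=4: δ = [9.216e-07, 1.382e-06, 6.912e-07, 6.912e-07, 3.456e-07]  ψ = [3, 3, 3, 4, 1]  (obs o_4=5)
t=5: δ = [1.382e-08, 2.765e-08, 9.216e-08, 5.530e-08, 5.530e-08]  ψ = [1, 1, 0, 1, 1]  (obs o_5=0)
backtrack: best end state = 2; path = [1, 1, 4, 3, 0, 2]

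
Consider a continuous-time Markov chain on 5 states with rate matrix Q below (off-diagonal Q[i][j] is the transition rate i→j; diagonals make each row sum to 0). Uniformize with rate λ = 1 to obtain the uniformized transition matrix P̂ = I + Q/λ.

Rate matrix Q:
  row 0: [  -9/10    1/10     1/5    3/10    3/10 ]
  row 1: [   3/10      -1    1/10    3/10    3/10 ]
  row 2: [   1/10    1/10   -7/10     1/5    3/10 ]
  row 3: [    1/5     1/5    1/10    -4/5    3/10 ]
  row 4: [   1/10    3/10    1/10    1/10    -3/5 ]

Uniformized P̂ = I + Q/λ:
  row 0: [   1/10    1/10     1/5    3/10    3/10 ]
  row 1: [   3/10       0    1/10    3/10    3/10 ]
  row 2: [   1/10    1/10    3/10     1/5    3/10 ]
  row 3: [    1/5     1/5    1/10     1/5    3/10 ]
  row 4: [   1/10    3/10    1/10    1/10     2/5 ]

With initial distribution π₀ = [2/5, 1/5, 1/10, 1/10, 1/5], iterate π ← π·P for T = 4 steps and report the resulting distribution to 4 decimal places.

t=0: π = [0.4000, 0.2000, 0.1000, 0.1000, 0.2000]
t=1: π = [0.1500, 0.1300, 0.1600, 0.2400, 0.3200]
t=2: π = [0.1500, 0.1750, 0.1470, 0.1960, 0.3320]
t=3: π = [0.1546, 0.1685, 0.1444, 0.1993, 0.3332]
t=4: π = [0.1536, 0.1697, 0.1443, 0.1990, 0.3333]

π = [0.1536, 0.1697, 0.1443, 0.1990, 0.3333]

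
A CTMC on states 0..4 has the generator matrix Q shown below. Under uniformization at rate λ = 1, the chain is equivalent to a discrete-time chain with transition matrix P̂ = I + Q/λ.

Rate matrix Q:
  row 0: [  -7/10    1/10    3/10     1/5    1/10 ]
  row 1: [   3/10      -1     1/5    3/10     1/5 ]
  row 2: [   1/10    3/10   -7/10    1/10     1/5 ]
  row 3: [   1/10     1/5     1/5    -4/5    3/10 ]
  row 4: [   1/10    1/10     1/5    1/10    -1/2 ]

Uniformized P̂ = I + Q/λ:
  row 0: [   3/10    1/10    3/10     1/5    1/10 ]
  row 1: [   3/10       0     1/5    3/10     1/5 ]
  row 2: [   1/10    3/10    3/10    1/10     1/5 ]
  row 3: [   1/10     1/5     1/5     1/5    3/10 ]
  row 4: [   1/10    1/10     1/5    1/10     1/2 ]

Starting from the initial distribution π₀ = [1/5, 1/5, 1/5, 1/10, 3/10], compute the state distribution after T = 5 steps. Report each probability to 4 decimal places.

π = [0.1624, 0.1494, 0.2403, 0.1624, 0.2856]

t=0: π = [0.2000, 0.2000, 0.2000, 0.1000, 0.3000]
t=1: π = [0.1800, 0.1300, 0.2400, 0.1700, 0.2800]
t=2: π = [0.1620, 0.1520, 0.2420, 0.1610, 0.2830]
t=3: π = [0.1628, 0.1493, 0.2404, 0.1627, 0.2848]
t=4: π = [0.1624, 0.1494, 0.2403, 0.1624, 0.2854]
t=5: π = [0.1624, 0.1494, 0.2403, 0.1624, 0.2856]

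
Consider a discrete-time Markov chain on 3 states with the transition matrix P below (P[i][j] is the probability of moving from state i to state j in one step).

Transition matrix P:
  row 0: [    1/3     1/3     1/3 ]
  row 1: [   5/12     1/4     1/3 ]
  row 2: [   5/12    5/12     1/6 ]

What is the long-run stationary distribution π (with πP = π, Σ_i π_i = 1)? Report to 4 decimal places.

Balance equations π_j = Σ_i π_i·P[i][j]:
  π_0 = 1/3·π_0 + 5/12·π_1 + 5/12·π_2
  π_1 = 1/3·π_0 + 1/4·π_1 + 5/12·π_2
  normalize: π_0 + π_1 + π_2 = 1
Solving the linear system gives exactly π = [5/13, 30/91, 2/7].

π = [0.3846, 0.3297, 0.2857]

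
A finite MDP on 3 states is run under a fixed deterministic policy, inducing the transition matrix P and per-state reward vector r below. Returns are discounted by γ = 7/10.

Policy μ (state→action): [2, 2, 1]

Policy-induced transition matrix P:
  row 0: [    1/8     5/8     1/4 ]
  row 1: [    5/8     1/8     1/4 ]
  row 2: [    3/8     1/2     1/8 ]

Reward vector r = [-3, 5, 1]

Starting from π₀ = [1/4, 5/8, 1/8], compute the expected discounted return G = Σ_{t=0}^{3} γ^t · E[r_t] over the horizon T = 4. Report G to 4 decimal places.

G = 3.7364

t=0: π = [0.2500, 0.6250, 0.1250], E[r] = 2.5000, γ^t·E[r] = 2.500000, running G = 2.500000
t=1: π = [0.4688, 0.2969, 0.2344], E[r] = 0.3125, γ^t·E[r] = 0.218750, running G = 2.718750
t=2: π = [0.3320, 0.4473, 0.2207], E[r] = 1.4609, γ^t·E[r] = 0.715859, running G = 3.434609
t=3: π = [0.4038, 0.3738, 0.2224], E[r] = 0.8799, γ^t·E[r] = 0.301800, running G = 3.736409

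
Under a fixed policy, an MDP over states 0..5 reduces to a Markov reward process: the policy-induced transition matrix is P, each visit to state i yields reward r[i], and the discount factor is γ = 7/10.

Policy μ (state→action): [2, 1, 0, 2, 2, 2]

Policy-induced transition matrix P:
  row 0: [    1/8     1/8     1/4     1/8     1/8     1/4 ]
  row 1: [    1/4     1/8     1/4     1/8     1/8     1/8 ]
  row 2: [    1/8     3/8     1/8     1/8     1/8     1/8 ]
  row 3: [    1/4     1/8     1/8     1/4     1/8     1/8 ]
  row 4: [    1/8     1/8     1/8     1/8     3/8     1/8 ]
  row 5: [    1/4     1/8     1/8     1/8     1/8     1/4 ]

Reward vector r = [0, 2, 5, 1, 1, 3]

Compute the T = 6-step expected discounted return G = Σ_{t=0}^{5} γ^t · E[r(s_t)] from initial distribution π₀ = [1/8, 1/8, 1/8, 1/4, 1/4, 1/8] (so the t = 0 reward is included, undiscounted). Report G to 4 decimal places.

t=0: π = [0.1250, 0.1250, 0.1250, 0.2500, 0.2500, 0.1250], E[r] = 1.7500, γ^t·E[r] = 1.750000, running G = 1.750000
t=1: π = [0.1875, 0.1563, 0.1563, 0.1563, 0.1875, 0.1563], E[r] = 1.9063, γ^t·E[r] = 1.334375, running G = 3.084375
t=2: π = [0.1836, 0.1641, 0.1680, 0.1445, 0.1719, 0.1680], E[r] = 1.9883, γ^t·E[r] = 0.974258, running G = 4.058633
t=3: π = [0.1846, 0.1670, 0.1685, 0.1431, 0.1680, 0.1689], E[r] = 1.9941, γ^t·E[r] = 0.683990, running G = 4.742623
t=4: π = [0.1849, 0.1671, 0.1689, 0.1429, 0.1670, 0.1692], E[r] = 1.9964, γ^t·E[r] = 0.479335, running G = 5.221958
t=5: π = [0.1849, 0.1672, 0.1690, 0.1429, 0.1667, 0.1693], E[r] = 1.9968, γ^t·E[r] = 0.335610, running G = 5.557569

G = 5.5576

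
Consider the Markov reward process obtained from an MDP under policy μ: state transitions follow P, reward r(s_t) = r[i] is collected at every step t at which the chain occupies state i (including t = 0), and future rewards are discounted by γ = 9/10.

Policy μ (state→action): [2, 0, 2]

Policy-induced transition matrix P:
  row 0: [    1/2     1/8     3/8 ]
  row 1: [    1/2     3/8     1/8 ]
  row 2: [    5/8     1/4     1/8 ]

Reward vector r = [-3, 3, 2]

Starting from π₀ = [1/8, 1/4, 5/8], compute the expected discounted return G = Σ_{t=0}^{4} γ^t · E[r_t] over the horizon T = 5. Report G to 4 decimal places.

t=0: π = [0.1250, 0.2500, 0.6250], E[r] = 1.6250, γ^t·E[r] = 1.625000, running G = 1.625000
t=1: π = [0.5781, 0.2656, 0.1563], E[r] = -0.6250, γ^t·E[r] = -0.562500, running G = 1.062500
t=2: π = [0.5195, 0.2109, 0.2695], E[r] = -0.3867, γ^t·E[r] = -0.313242, running G = 0.749258
t=3: π = [0.5337, 0.2114, 0.2549], E[r] = -0.4570, γ^t·E[r] = -0.333176, running G = 0.416082
t=4: π = [0.5319, 0.2097, 0.2584], E[r] = -0.4496, γ^t·E[r] = -0.294973, running G = 0.121109

G = 0.1211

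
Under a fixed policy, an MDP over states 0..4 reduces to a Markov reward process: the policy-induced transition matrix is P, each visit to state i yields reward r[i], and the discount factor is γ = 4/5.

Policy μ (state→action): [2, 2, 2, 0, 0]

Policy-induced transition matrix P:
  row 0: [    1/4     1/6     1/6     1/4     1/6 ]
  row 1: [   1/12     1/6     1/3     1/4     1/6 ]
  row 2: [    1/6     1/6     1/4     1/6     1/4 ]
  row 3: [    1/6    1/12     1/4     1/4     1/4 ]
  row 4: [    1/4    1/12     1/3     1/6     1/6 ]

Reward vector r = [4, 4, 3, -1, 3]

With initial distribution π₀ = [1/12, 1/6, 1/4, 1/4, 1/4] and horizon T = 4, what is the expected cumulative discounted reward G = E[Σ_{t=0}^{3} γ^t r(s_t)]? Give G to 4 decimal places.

G = 7.0850

t=0: π = [0.0833, 0.1667, 0.2500, 0.2500, 0.2500], E[r] = 2.2500, γ^t·E[r] = 2.250000, running G = 2.250000
t=1: π = [0.1806, 0.1250, 0.2778, 0.2083, 0.2083], E[r] = 2.4722, γ^t·E[r] = 1.977778, running G = 4.227778
t=2: π = [0.1887, 0.1319, 0.2627, 0.2095, 0.2072], E[r] = 2.4826, γ^t·E[r] = 1.588889, running G = 5.816667
t=3: π = [0.1887, 0.1319, 0.2625, 0.2108, 0.2060], E[r] = 2.4772, γ^t·E[r] = 1.268346, running G = 7.085012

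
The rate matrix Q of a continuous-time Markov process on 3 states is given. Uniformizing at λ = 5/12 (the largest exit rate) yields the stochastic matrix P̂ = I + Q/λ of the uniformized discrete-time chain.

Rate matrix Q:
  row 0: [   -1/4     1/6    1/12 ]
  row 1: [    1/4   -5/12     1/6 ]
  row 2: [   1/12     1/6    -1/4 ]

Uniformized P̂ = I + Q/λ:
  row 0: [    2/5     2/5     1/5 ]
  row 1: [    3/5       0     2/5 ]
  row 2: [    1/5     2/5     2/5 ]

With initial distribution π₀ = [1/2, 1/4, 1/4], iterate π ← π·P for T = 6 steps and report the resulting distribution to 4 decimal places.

π = [0.3930, 0.2856, 0.3215]

t=0: π = [0.5000, 0.2500, 0.2500]
t=1: π = [0.4000, 0.3000, 0.3000]
t=2: π = [0.4000, 0.2800, 0.3200]
t=3: π = [0.3920, 0.2880, 0.3200]
t=4: π = [0.3936, 0.2848, 0.3216]
t=5: π = [0.3926, 0.2861, 0.3213]
t=6: π = [0.3930, 0.2856, 0.3215]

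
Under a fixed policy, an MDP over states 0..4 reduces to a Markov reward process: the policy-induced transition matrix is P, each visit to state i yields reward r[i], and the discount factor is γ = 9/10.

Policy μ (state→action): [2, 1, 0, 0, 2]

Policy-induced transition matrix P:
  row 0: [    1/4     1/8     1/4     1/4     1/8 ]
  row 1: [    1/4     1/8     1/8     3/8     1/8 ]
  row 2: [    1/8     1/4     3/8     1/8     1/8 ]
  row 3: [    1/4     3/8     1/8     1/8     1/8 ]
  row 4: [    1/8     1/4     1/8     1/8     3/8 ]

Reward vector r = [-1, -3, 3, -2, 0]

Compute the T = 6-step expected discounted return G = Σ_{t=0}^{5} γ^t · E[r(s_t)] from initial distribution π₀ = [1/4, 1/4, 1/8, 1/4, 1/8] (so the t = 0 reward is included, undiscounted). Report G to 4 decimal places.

G = -3.7069

t=0: π = [0.2500, 0.2500, 0.1250, 0.2500, 0.1250], E[r] = -1.1250, γ^t·E[r] = -1.125000, running G = -1.125000
t=1: π = [0.2188, 0.2188, 0.1875, 0.2188, 0.1563], E[r] = -0.7500, γ^t·E[r] = -0.675000, running G = -1.800000
t=2: π = [0.2070, 0.2227, 0.1992, 0.2070, 0.1641], E[r] = -0.6914, γ^t·E[r] = -0.560039, running G = -2.360039
t=3: π = [0.2046, 0.2222, 0.2007, 0.2065, 0.1660], E[r] = -0.6821, γ^t·E[r] = -0.497272, running G = -2.857311
t=4: π = [0.2042, 0.2225, 0.2007, 0.2061, 0.1665], E[r] = -0.6816, γ^t·E[r] = -0.447184, running G = -3.304495
t=5: π = [0.2041, 0.2224, 0.2007, 0.2061, 0.1666], E[r] = -0.6816, γ^t·E[r] = -0.402452, running G = -3.706948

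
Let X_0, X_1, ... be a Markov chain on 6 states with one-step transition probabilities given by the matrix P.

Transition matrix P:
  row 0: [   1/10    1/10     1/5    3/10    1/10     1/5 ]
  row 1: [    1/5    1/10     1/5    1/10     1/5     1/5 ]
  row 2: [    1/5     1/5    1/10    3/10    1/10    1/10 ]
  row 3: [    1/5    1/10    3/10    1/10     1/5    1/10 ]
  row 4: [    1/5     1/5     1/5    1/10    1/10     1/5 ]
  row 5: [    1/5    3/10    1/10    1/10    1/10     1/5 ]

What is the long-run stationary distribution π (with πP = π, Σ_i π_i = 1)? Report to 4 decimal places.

π = [0.1818, 0.1645, 0.1826, 0.1729, 0.1337, 0.1645]

Balance equations π_j = Σ_i π_i·P[i][j]:
  π_0 = 1/10·π_0 + 1/5·π_1 + 1/5·π_2 + 1/5·π_3 + 1/5·π_4 + 1/5·π_5
  π_1 = 1/10·π_0 + 1/10·π_1 + 1/5·π_2 + 1/10·π_3 + 1/5·π_4 + 3/10·π_5
  π_2 = 1/5·π_0 + 1/5·π_1 + 1/10·π_2 + 3/10·π_3 + 1/5·π_4 + 1/10·π_5
  π_3 = 3/10·π_0 + 1/10·π_1 + 3/10·π_2 + 1/10·π_3 + 1/10·π_4 + 1/10·π_5
  π_4 = 1/10·π_0 + 1/5·π_1 + 1/10·π_2 + 1/5·π_3 + 1/10·π_4 + 1/10·π_5
  normalize: π_0 + π_1 + π_2 + π_3 + π_4 + π_5 = 1
Solving the linear system gives exactly π = [2/11, 7087/43076, 65/356, 677/3916, 5761/43076, 161/979].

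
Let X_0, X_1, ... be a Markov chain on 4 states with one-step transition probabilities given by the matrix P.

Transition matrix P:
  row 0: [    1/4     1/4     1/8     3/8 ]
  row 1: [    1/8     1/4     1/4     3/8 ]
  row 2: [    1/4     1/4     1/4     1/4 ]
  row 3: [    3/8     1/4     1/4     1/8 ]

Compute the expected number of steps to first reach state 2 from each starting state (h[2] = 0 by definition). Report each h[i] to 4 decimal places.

h = [5.1613, 4.5161, 0.0000, 4.6452]

First-step conditioning: h[2] = 0; for i ≠ 2, h[i] = 1 + Σ_k P[i][k]·h[k].
  h[0] = 1 + 1/4·h[0] + 1/4·h[1] + 3/8·h[3]
  h[1] = 1 + 1/8·h[0] + 1/4·h[1] + 3/8·h[3]
  h[3] = 1 + 3/8·h[0] + 1/4·h[1] + 1/8·h[3]
Solving the 3×3 linear system over states ≠ 2 gives exactly h = [160/31, 140/31, 0, 144/31] (h[2] = 0 is the target).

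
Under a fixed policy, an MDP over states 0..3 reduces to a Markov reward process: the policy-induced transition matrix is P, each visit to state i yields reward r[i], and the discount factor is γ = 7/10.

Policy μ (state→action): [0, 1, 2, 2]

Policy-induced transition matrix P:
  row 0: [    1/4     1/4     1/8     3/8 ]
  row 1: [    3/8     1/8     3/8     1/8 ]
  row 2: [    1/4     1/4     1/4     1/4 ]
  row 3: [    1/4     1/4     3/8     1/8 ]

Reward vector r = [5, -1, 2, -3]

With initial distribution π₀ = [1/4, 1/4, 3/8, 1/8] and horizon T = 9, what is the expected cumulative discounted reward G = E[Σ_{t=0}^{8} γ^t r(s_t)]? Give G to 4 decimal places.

G = 3.6205

t=0: π = [0.2500, 0.2500, 0.3750, 0.1250], E[r] = 1.3750, γ^t·E[r] = 1.375000, running G = 1.375000
t=1: π = [0.2813, 0.2188, 0.2656, 0.2344], E[r] = 1.0156, γ^t·E[r] = 0.710938, running G = 2.085938
t=2: π = [0.2773, 0.2227, 0.2715, 0.2285], E[r] = 1.0215, γ^t·E[r] = 0.500527, running G = 2.586465
t=3: π = [0.2778, 0.2222, 0.2717, 0.2283], E[r] = 1.0256, γ^t·E[r] = 0.351793, running G = 2.938258
t=4: π = [0.2778, 0.2222, 0.2716, 0.2284], E[r] = 1.0245, γ^t·E[r] = 0.245984, running G = 3.184241
t=5: π = [0.2778, 0.2222, 0.2716, 0.2284], E[r] = 1.0247, γ^t·E[r] = 0.172225, running G = 3.356467
t=6: π = [0.2778, 0.2222, 0.2716, 0.2284], E[r] = 1.0247, γ^t·E[r] = 0.120553, running G = 3.477020
t=7: π = [0.2778, 0.2222, 0.2716, 0.2284], E[r] = 1.0247, γ^t·E[r] = 0.084388, running G = 3.561408
t=8: π = [0.2778, 0.2222, 0.2716, 0.2284], E[r] = 1.0247, γ^t·E[r] = 0.059071, running G = 3.620479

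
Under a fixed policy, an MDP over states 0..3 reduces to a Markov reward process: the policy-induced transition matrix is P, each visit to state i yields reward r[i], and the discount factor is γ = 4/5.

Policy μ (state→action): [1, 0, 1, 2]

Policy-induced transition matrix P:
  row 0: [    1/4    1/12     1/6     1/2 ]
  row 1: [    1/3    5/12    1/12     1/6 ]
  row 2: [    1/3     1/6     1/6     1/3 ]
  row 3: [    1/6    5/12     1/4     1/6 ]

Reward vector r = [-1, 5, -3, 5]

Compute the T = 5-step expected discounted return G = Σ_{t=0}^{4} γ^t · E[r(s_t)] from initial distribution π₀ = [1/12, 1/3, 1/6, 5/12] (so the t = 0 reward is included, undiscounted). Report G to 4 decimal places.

t=0: π = [0.0833, 0.3333, 0.1667, 0.4167], E[r] = 3.1667, γ^t·E[r] = 3.166667, running G = 3.166667
t=1: π = [0.2569, 0.3472, 0.1736, 0.2222], E[r] = 2.0694, γ^t·E[r] = 1.655556, running G = 4.822222
t=2: π = [0.2749, 0.2876, 0.1563, 0.2813], E[r] = 2.1007, γ^t·E[r] = 1.344444, running G = 6.166667
t=3: π = [0.2636, 0.2860, 0.1661, 0.2843], E[r] = 2.0896, γ^t·E[r] = 1.069877, running G = 7.236543
t=4: π = [0.2640, 0.2873, 0.1665, 0.2822], E[r] = 2.0839, γ^t·E[r] = 0.853554, running G = 8.090097

G = 8.0901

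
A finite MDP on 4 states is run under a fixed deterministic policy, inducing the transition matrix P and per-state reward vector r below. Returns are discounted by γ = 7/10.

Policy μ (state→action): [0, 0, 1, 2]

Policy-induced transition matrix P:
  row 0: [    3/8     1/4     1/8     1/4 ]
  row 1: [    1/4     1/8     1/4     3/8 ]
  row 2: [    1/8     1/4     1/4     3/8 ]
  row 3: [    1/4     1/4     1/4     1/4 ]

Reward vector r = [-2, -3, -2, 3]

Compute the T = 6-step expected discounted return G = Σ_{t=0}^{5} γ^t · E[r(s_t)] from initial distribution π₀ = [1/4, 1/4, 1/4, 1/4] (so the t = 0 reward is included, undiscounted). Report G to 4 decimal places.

t=0: π = [0.2500, 0.2500, 0.2500, 0.2500], E[r] = -1.0000, γ^t·E[r] = -1.000000, running G = -1.000000
t=1: π = [0.2500, 0.2188, 0.2188, 0.3125], E[r] = -0.6563, γ^t·E[r] = -0.459375, running G = -1.459375
t=2: π = [0.2539, 0.2227, 0.2188, 0.3047], E[r] = -0.6992, γ^t·E[r] = -0.342617, running G = -1.801992
t=3: π = [0.2544, 0.2222, 0.2183, 0.3052], E[r] = -0.6963, γ^t·E[r] = -0.238827, running G = -2.040819
t=4: π = [0.2545, 0.2222, 0.2182, 0.3051], E[r] = -0.6970, γ^t·E[r] = -0.167340, running G = -2.208160
t=5: π = [0.2545, 0.2222, 0.2182, 0.3051], E[r] = -0.6970, γ^t·E[r] = -0.117137, running G = -2.325296

G = -2.3253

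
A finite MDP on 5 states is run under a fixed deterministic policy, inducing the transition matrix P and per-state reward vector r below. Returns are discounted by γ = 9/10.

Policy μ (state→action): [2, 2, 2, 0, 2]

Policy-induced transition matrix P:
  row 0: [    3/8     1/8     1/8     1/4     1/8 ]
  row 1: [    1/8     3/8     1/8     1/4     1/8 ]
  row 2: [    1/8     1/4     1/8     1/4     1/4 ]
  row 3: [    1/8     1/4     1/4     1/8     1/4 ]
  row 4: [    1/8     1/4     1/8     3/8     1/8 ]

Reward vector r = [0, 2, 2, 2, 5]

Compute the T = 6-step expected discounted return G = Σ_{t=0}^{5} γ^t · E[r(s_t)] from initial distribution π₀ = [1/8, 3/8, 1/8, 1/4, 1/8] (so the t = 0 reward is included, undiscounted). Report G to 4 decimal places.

G = 10.2130

t=0: π = [0.1250, 0.3750, 0.1250, 0.2500, 0.1250], E[r] = 2.1250, γ^t·E[r] = 2.125000, running G = 2.125000
t=1: π = [0.1563, 0.2813, 0.1563, 0.2344, 0.1719], E[r] = 2.2031, γ^t·E[r] = 1.982813, running G = 4.107813
t=2: π = [0.1641, 0.2656, 0.1543, 0.2422, 0.1738], E[r] = 2.1934, γ^t·E[r] = 1.776621, running G = 5.884434
t=3: π = [0.1660, 0.2627, 0.1553, 0.2415, 0.1746], E[r] = 2.1917, γ^t·E[r] = 1.597713, running G = 7.482147
t=4: π = [0.1665, 0.2621, 0.1552, 0.2416, 0.1746], E[r] = 2.1908, γ^t·E[r] = 1.437361, running G = 8.919508
t=5: π = [0.1666, 0.2619, 0.1552, 0.2416, 0.1746], E[r] = 2.1906, γ^t·E[r] = 1.293501, running G = 10.213009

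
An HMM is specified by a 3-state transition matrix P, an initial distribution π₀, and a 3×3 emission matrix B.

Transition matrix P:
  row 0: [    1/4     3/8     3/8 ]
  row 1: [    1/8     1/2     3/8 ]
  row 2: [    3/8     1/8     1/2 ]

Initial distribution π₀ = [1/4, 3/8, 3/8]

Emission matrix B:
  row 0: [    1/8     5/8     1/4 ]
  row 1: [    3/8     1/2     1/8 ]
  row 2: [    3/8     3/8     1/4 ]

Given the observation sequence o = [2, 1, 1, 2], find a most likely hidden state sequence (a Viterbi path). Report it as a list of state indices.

path = [2, 2, 2, 2]

t=0: δ = [6.250e-02, 4.688e-02, 9.375e-02]  (obs o_0=2)
t=1: δ = [2.197e-02, 1.172e-02, 1.758e-02]  ψ = [2, 0, 2]  (obs o_1=1)
t=2: δ = [4.120e-03, 4.120e-03, 3.296e-03]  ψ = [2, 0, 2]  (obs o_2=1)
t=3: δ = [3.090e-04, 2.575e-04, 4.120e-04]  ψ = [2, 1, 2]  (obs o_3=2)
backtrack: best end state = 2; path = [2, 2, 2, 2]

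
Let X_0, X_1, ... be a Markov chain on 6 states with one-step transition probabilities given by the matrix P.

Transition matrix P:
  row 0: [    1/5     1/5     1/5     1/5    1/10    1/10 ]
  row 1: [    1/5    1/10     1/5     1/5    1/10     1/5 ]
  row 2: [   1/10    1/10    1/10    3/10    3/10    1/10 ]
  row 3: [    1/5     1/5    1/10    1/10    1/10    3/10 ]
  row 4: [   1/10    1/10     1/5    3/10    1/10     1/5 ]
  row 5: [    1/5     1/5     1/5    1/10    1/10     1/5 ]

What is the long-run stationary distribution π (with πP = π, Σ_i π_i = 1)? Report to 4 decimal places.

Balance equations π_j = Σ_i π_i·P[i][j]:
  π_0 = 1/5·π_0 + 1/5·π_1 + 1/10·π_2 + 1/5·π_3 + 1/10·π_4 + 1/5·π_5
  π_1 = 1/5·π_0 + 1/10·π_1 + 1/10·π_2 + 1/5·π_3 + 1/10·π_4 + 1/5·π_5
  π_2 = 1/5·π_0 + 1/5·π_1 + 1/10·π_2 + 1/10·π_3 + 1/5·π_4 + 1/5·π_5
  π_3 = 1/5·π_0 + 1/5·π_1 + 3/10·π_2 + 1/10·π_3 + 3/10·π_4 + 1/10·π_5
  π_4 = 1/10·π_0 + 1/10·π_1 + 3/10·π_2 + 1/10·π_3 + 1/10·π_4 + 1/10·π_5
  normalize: π_0 + π_1 + π_2 + π_3 + π_4 + π_5 = 1
Solving the linear system gives exactly π = [10505/61694, 4775/30847, 20281/123388, 23685/123388, 16395/123388, 22917/123388].

π = [0.1703, 0.1548, 0.1644, 0.1920, 0.1329, 0.1857]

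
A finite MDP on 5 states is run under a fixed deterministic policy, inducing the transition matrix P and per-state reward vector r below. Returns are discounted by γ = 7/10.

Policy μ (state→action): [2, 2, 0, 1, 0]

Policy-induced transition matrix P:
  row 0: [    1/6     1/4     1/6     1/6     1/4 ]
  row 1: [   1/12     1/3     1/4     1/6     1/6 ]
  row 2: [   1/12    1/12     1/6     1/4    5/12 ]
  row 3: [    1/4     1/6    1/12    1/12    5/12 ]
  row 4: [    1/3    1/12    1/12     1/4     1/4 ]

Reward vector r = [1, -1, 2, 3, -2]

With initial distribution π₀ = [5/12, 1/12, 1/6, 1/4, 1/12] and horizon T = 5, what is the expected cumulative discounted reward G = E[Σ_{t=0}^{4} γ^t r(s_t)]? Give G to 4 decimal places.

G = 1.6801

t=0: π = [0.4167, 0.0833, 0.1667, 0.2500, 0.0833], E[r] = 1.2500, γ^t·E[r] = 1.250000, running G = 1.250000
t=1: π = [0.1806, 0.1944, 0.1458, 0.1667, 0.3125], E[r] = 0.1528, γ^t·E[r] = 0.106944, running G = 1.356944
t=2: π = [0.2043, 0.1759, 0.1429, 0.1910, 0.2859], E[r] = 0.3154, γ^t·E[r] = 0.154543, running G = 1.511487
t=3: π = [0.2037, 0.1773, 0.1416, 0.1865, 0.2910], E[r] = 0.2870, γ^t·E[r] = 0.098454, running G = 1.609941
t=4: π = [0.2041, 0.1771, 0.1416, 0.1872, 0.2899], E[r] = 0.2920, γ^t·E[r] = 0.070111, running G = 1.680052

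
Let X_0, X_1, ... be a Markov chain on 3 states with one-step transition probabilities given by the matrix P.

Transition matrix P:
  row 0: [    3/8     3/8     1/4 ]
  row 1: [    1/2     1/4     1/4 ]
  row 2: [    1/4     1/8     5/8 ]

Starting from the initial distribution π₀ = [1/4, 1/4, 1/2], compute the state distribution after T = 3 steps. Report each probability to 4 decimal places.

π = [0.3530, 0.2417, 0.4053]

t=0: π = [0.2500, 0.2500, 0.5000]
t=1: π = [0.3438, 0.2188, 0.4375]
t=2: π = [0.3477, 0.2383, 0.4141]
t=3: π = [0.3530, 0.2417, 0.4053]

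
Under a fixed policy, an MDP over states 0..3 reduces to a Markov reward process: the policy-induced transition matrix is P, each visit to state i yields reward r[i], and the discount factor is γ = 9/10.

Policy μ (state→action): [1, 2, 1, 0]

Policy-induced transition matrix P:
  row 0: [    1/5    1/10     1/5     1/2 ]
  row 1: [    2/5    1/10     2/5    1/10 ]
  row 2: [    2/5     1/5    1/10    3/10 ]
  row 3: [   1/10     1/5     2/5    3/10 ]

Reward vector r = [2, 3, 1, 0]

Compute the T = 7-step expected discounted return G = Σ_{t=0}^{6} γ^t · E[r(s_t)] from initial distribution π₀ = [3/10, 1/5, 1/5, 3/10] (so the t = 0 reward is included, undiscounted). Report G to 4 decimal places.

t=0: π = [0.3000, 0.2000, 0.2000, 0.3000], E[r] = 1.4000, γ^t·E[r] = 1.400000, running G = 1.400000
t=1: π = [0.2500, 0.1500, 0.2800, 0.3200], E[r] = 1.2300, γ^t·E[r] = 1.107000, running G = 2.507000
t=2: π = [0.2540, 0.1600, 0.2660, 0.3200], E[r] = 1.2540, γ^t·E[r] = 1.015740, running G = 3.522740
t=3: π = [0.2532, 0.1586, 0.2694, 0.3188], E[r] = 1.2516, γ^t·E[r] = 0.912416, running G = 4.435156
t=4: π = [0.2537, 0.1588, 0.2685, 0.3189], E[r] = 1.2524, γ^t·E[r] = 0.821726, running G = 5.256882
t=5: π = [0.2536, 0.1587, 0.2687, 0.3190], E[r] = 1.2521, γ^t·E[r] = 0.739348, running G = 5.996230
t=6: π = [0.2536, 0.1588, 0.2687, 0.3190], E[r] = 1.2522, γ^t·E[r] = 0.665448, running G = 6.661678

G = 6.6617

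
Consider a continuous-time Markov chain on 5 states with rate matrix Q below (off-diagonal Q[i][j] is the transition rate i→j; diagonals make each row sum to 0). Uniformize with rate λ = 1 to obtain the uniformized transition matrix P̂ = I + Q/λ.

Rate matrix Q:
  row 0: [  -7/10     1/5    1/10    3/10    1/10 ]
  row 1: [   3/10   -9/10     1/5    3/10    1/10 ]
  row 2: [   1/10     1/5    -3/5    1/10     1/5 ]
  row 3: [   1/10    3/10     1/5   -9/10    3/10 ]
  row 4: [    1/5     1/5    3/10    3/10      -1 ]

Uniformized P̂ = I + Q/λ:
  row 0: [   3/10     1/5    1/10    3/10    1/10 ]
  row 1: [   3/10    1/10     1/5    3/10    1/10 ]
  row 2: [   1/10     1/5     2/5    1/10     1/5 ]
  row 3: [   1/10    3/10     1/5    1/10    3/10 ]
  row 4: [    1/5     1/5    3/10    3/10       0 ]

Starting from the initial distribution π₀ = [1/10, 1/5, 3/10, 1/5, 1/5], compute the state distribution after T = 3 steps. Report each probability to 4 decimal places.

t=0: π = [0.1000, 0.2000, 0.3000, 0.2000, 0.2000]
t=1: π = [0.1800, 0.2000, 0.2700, 0.2000, 0.1500]
t=2: π = [0.1910, 0.2000, 0.2510, 0.2060, 0.1520]
t=3: π = [0.1934, 0.2006, 0.2463, 0.2086, 0.1511]

π = [0.1934, 0.2006, 0.2463, 0.2086, 0.1511]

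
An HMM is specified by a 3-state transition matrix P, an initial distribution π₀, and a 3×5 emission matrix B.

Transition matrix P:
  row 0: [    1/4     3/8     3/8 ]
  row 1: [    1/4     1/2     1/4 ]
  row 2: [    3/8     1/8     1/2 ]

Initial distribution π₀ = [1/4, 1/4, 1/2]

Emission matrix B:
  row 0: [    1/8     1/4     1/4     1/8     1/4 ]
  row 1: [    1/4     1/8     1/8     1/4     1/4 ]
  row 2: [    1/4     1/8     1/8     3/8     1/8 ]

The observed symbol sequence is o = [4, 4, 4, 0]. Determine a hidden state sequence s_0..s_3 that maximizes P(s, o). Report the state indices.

path = [1, 1, 1, 1]

t=0: δ = [6.250e-02, 6.250e-02, 6.250e-02]  (obs o_0=4)
t=1: δ = [5.859e-03, 7.812e-03, 3.906e-03]  ψ = [2, 1, 2]  (obs o_1=4)
t=2: δ = [4.883e-04, 9.766e-04, 2.747e-04]  ψ = [1, 1, 0]  (obs o_2=4)
t=3: δ = [3.052e-05, 1.221e-04, 6.104e-05]  ψ = [1, 1, 1]  (obs o_3=0)
backtrack: best end state = 1; path = [1, 1, 1, 1]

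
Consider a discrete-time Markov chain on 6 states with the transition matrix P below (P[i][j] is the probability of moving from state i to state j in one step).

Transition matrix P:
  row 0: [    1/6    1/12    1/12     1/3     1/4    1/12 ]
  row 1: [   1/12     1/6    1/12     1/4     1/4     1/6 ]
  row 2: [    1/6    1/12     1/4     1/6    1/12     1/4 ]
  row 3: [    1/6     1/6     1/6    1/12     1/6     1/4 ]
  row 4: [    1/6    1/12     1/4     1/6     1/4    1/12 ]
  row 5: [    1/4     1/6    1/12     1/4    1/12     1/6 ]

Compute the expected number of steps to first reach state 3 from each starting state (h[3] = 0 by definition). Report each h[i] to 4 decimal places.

h = [3.8979, 4.2750, 4.5750, 0.0000, 4.6604, 4.1479]

First-step conditioning: h[3] = 0; for i ≠ 3, h[i] = 1 + Σ_k P[i][k]·h[k].
  h[0] = 1 + 1/6·h[0] + 1/12·h[1] + 1/12·h[2] + 1/4·h[4] + 1/12·h[5]
  h[1] = 1 + 1/12·h[0] + 1/6·h[1] + 1/12·h[2] + 1/4·h[4] + 1/6·h[5]
  h[2] = 1 + 1/6·h[0] + 1/12·h[1] + 1/4·h[2] + 1/12·h[4] + 1/4·h[5]
  h[4] = 1 + 1/6·h[0] + 1/12·h[1] + 1/4·h[2] + 1/4·h[4] + 1/12·h[5]
  h[5] = 1 + 1/4·h[0] + 1/6·h[1] + 1/12·h[2] + 1/12·h[4] + 1/6·h[5]
Solving the 5×5 linear system over states ≠ 3 gives exactly h = [1871/480, 171/40, 183/40, 0, 2237/480, 1991/480] (h[3] = 0 is the target).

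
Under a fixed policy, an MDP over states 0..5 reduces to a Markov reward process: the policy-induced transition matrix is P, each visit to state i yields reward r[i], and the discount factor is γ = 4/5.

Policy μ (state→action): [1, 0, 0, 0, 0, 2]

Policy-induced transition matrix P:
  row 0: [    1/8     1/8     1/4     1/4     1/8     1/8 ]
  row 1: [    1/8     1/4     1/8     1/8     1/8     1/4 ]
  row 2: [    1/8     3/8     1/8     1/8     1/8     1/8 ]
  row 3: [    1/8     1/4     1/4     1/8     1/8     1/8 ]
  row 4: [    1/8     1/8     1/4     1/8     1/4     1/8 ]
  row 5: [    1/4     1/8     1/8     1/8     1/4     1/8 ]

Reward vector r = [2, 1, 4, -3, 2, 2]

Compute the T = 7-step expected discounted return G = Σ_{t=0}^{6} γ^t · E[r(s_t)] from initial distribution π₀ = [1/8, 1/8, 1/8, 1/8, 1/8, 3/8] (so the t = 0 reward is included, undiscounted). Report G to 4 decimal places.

t=0: π = [0.1250, 0.1250, 0.1250, 0.1250, 0.1250, 0.3750], E[r] = 1.5000, γ^t·E[r] = 1.500000, running G = 1.500000
t=1: π = [0.1719, 0.1875, 0.1719, 0.1406, 0.1875, 0.1406], E[r] = 1.4531, γ^t·E[r] = 1.162500, running G = 2.662500
t=2: π = [0.1426, 0.2090, 0.1875, 0.1465, 0.1660, 0.1484], E[r] = 1.4336, γ^t·E[r] = 0.917500, running G = 3.580000
t=3: π = [0.1436, 0.2163, 0.1819, 0.1428, 0.1643, 0.1511], E[r] = 1.4333, γ^t·E[r] = 0.733875, running G = 4.313875
t=4: π = [0.1439, 0.2154, 0.1813, 0.1429, 0.1644, 0.1520], E[r] = 1.4326, γ^t·E[r] = 0.586788, running G = 4.900663
t=5: π = [0.1440, 0.2151, 0.1814, 0.1430, 0.1646, 0.1519], E[r] = 1.4328, γ^t·E[r] = 0.469488, running G = 5.370150
t=6: π = [0.1440, 0.2151, 0.1814, 0.1430, 0.1646, 0.1519], E[r] = 1.4328, γ^t·E[r] = 0.375592, running G = 5.745742

G = 5.7457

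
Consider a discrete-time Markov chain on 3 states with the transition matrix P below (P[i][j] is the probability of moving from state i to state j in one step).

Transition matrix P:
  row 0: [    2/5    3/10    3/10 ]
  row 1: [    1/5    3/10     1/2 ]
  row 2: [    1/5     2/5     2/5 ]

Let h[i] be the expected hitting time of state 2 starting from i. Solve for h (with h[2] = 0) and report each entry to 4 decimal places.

h = [2.7778, 2.2222, 0.0000]

First-step conditioning: h[2] = 0; for i ≠ 2, h[i] = 1 + Σ_k P[i][k]·h[k].
  h[0] = 1 + 2/5·h[0] + 3/10·h[1]
  h[1] = 1 + 1/5·h[0] + 3/10·h[1]
Solving the 2×2 linear system over states ≠ 2 gives exactly h = [25/9, 20/9, 0] (h[2] = 0 is the target).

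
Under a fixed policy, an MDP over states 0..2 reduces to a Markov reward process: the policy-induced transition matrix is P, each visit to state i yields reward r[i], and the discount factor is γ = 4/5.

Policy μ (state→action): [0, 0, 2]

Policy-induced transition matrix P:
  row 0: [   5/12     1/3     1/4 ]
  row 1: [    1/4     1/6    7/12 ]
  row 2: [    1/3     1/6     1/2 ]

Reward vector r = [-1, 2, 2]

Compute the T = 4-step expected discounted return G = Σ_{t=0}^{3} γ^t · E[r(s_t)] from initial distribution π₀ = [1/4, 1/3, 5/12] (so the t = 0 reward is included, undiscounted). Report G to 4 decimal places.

G = 3.1841

t=0: π = [0.2500, 0.3333, 0.4167], E[r] = 1.2500, γ^t·E[r] = 1.250000, running G = 1.250000
t=1: π = [0.3264, 0.2083, 0.4653], E[r] = 1.0208, γ^t·E[r] = 0.816667, running G = 2.066667
t=2: π = [0.3432, 0.2211, 0.4358], E[r] = 0.9705, γ^t·E[r] = 0.621111, running G = 2.687778
t=3: π = [0.3435, 0.2239, 0.4326], E[r] = 0.9695, γ^t·E[r] = 0.496370, running G = 3.184148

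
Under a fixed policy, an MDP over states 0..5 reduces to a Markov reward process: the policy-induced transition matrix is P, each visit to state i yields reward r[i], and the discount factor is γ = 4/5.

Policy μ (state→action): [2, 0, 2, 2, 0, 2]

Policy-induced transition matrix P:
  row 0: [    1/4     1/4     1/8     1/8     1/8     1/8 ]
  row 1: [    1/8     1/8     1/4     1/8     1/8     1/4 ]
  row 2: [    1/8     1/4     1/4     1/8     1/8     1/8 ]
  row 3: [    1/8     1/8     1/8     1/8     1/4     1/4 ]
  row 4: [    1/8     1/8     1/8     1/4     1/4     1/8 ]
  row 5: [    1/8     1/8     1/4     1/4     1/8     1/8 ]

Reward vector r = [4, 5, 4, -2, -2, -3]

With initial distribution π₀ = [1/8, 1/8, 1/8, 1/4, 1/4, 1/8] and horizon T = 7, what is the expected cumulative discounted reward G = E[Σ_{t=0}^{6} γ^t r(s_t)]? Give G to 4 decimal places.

G = 3.0104

t=0: π = [0.1250, 0.1250, 0.1250, 0.2500, 0.2500, 0.1250], E[r] = 0.2500, γ^t·E[r] = 0.250000, running G = 0.250000
t=1: π = [0.1406, 0.1563, 0.1719, 0.1719, 0.1875, 0.1719], E[r] = 0.7969, γ^t·E[r] = 0.637500, running G = 0.887500
t=2: π = [0.1426, 0.1641, 0.1875, 0.1699, 0.1699, 0.1660], E[r] = 0.9629, γ^t·E[r] = 0.616250, running G = 1.503750
t=3: π = [0.1428, 0.1663, 0.1897, 0.1670, 0.1675, 0.1667], E[r] = 0.9922, γ^t·E[r] = 0.508000, running G = 2.011750
t=4: π = [0.1429, 0.1666, 0.1903, 0.1668, 0.1668, 0.1667], E[r] = 0.9984, γ^t·E[r] = 0.408963, running G = 2.420713
t=5: π = [0.1429, 0.1666, 0.1904, 0.1667, 0.1667, 0.1667], E[r] = 0.9997, γ^t·E[r] = 0.327576, running G = 2.748289
t=6: π = [0.1429, 0.1667, 0.1905, 0.1667, 0.1667, 0.1667], E[r] = 0.9999, γ^t·E[r] = 0.262127, running G = 3.010416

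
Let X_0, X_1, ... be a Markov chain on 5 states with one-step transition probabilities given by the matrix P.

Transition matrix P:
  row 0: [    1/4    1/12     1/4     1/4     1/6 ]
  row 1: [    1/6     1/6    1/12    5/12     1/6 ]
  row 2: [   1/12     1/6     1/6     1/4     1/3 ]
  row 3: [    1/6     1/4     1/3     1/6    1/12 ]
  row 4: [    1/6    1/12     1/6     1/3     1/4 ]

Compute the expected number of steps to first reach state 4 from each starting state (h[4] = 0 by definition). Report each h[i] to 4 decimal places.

First-step conditioning: h[4] = 0; for i ≠ 4, h[i] = 1 + Σ_k P[i][k]·h[k].
  h[0] = 1 + 1/4·h[0] + 1/12·h[1] + 1/4·h[2] + 1/4·h[3]
  h[1] = 1 + 1/6·h[0] + 1/6·h[1] + 1/12·h[2] + 5/12·h[3]
  h[2] = 1 + 1/12·h[0] + 1/6·h[1] + 1/6·h[2] + 1/4·h[3]
  h[3] = 1 + 1/6·h[0] + 1/4·h[1] + 1/3·h[2] + 1/6·h[3]
Solving the 4×4 linear system over states ≠ 4 gives exactly h = [7324/1341, 2540/447, 6220/1341, 872/149, 0] (h[4] = 0 is the target).

h = [5.4616, 5.6823, 4.6383, 5.8523, 0.0000]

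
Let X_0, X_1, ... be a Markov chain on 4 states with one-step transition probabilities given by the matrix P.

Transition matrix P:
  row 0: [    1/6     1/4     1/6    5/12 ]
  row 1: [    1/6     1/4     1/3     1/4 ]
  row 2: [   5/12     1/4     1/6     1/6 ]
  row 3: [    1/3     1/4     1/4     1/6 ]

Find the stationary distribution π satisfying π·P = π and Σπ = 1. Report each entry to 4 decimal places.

π = [0.2664, 0.2500, 0.2295, 0.2541]

Balance equations π_j = Σ_i π_i·P[i][j]:
  π_0 = 1/6·π_0 + 1/6·π_1 + 5/12·π_2 + 1/3·π_3
  π_1 = 1/4·π_0 + 1/4·π_1 + 1/4·π_2 + 1/4·π_3
  π_2 = 1/6·π_0 + 1/3·π_1 + 1/6·π_2 + 1/4·π_3
  normalize: π_0 + π_1 + π_2 + π_3 = 1
Solving the linear system gives exactly π = [65/244, 1/4, 14/61, 31/122].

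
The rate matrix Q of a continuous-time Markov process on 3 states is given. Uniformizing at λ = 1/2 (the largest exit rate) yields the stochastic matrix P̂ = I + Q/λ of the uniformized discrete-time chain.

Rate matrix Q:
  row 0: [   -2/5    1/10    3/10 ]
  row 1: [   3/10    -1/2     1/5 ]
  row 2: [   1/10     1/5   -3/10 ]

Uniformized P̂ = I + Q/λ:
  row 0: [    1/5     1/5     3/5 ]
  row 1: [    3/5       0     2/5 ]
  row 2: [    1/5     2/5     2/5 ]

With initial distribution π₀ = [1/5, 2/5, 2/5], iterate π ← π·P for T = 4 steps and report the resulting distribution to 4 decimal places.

π = [0.2979, 0.2422, 0.4598]

t=0: π = [0.2000, 0.4000, 0.4000]
t=1: π = [0.3600, 0.2000, 0.4400]
t=2: π = [0.2800, 0.2480, 0.4720]
t=3: π = [0.2992, 0.2448, 0.4560]
t=4: π = [0.2979, 0.2422, 0.4598]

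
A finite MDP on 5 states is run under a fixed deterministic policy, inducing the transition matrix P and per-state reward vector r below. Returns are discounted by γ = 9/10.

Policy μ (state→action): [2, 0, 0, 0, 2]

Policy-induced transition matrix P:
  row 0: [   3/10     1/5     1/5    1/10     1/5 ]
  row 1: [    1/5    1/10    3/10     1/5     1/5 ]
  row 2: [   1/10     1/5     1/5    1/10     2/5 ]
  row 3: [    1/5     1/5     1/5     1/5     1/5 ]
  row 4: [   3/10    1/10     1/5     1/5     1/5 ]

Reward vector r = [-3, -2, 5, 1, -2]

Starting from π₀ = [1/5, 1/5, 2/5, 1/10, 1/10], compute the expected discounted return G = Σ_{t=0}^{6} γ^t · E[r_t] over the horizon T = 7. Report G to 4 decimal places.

t=0: π = [0.2000, 0.2000, 0.4000, 0.1000, 0.1000], E[r] = 0.9000, γ^t·E[r] = 0.900000, running G = 0.900000
t=1: π = [0.1900, 0.1700, 0.2200, 0.1400, 0.2800], E[r] = -0.2300, γ^t·E[r] = -0.207000, running G = 0.693000
t=2: π = [0.2250, 0.1550, 0.2170, 0.1590, 0.2440], E[r] = -0.2290, γ^t·E[r] = -0.185490, running G = 0.507510
t=3: π = [0.2252, 0.1601, 0.2155, 0.1558, 0.2434], E[r] = -0.2493, γ^t·E[r] = -0.181740, running G = 0.325770
t=4: π = [0.2253, 0.1597, 0.2160, 0.1559, 0.2431], E[r] = -0.2455, γ^t·E[r] = -0.161040, running G = 0.164731
t=5: π = [0.2252, 0.1597, 0.2160, 0.1559, 0.2432], E[r] = -0.2459, γ^t·E[r] = -0.145190, running G = 0.019540
t=6: π = [0.2252, 0.1597, 0.2160, 0.1559, 0.2432], E[r] = -0.2458, γ^t·E[r] = -0.130629, running G = -0.111089

G = -0.1111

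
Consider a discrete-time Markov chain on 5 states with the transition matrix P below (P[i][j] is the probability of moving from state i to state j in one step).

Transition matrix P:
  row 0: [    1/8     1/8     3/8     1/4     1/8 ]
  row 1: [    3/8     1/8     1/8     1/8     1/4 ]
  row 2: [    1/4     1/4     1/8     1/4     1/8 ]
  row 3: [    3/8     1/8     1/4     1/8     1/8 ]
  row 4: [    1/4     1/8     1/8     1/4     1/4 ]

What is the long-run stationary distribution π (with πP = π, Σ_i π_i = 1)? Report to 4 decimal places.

Balance equations π_j = Σ_i π_i·P[i][j]:
  π_0 = 1/8·π_0 + 3/8·π_1 + 1/4·π_2 + 3/8·π_3 + 1/4·π_4
  π_1 = 1/8·π_0 + 1/8·π_1 + 1/4·π_2 + 1/8·π_3 + 1/8·π_4
  π_2 = 3/8·π_0 + 1/8·π_1 + 1/8·π_2 + 1/4·π_3 + 1/8·π_4
  π_3 = 1/4·π_0 + 1/8·π_1 + 1/4·π_2 + 1/8·π_3 + 1/4·π_4
  normalize: π_0 + π_1 + π_2 + π_3 + π_4 = 1
Solving the linear system gives exactly π = [1356/5177, 787/5177, 1119/5177, 1063/5177, 852/5177].

π = [0.2619, 0.1520, 0.2161, 0.2053, 0.1646]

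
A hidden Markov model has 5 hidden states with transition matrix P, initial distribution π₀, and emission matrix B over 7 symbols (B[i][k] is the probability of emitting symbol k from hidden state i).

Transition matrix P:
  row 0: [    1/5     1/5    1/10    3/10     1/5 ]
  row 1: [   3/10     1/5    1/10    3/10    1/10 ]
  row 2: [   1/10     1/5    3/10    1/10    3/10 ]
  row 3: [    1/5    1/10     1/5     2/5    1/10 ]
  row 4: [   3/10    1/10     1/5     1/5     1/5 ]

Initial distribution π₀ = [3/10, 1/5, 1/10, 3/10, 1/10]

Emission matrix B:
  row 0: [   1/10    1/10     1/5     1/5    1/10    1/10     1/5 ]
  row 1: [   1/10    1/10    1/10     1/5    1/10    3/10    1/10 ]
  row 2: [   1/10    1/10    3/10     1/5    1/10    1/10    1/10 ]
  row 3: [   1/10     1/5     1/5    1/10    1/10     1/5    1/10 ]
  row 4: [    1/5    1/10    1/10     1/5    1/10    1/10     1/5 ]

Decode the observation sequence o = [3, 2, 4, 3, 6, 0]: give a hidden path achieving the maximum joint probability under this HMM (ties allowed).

path = [0, 3, 3, 2, 4, 4]

t=0: δ = [6.000e-02, 4.000e-02, 2.000e-02, 3.000e-02, 2.000e-02]  (obs o_0=3)
t=1: δ = [2.400e-03, 1.200e-03, 1.800e-03, 3.600e-03, 1.200e-03]  ψ = [0, 0, 0, 0, 0]  (obs o_1=2)
t=2: δ = [7.200e-05, 4.800e-05, 7.200e-05, 1.440e-04, 5.400e-05]  ψ = [3, 0, 3, 3, 2]  (obs o_2=4)
t=3: δ = [5.760e-06, 2.880e-06, 5.760e-06, 5.760e-06, 4.320e-06]  ψ = [3, 0, 3, 3, 2]  (obs o_3=3)
t=4: δ = [2.592e-07, 1.152e-07, 1.728e-07, 2.304e-07, 3.456e-07]  ψ = [4, 0, 2, 3, 2]  (obs o_4=6)
t=5: δ = [1.037e-08, 5.184e-09, 6.912e-09, 9.216e-09, 1.382e-08]  ψ = [4, 0, 4, 3, 4]  (obs o_5=0)
backtrack: best end state = 4; path = [0, 3, 3, 2, 4, 4]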